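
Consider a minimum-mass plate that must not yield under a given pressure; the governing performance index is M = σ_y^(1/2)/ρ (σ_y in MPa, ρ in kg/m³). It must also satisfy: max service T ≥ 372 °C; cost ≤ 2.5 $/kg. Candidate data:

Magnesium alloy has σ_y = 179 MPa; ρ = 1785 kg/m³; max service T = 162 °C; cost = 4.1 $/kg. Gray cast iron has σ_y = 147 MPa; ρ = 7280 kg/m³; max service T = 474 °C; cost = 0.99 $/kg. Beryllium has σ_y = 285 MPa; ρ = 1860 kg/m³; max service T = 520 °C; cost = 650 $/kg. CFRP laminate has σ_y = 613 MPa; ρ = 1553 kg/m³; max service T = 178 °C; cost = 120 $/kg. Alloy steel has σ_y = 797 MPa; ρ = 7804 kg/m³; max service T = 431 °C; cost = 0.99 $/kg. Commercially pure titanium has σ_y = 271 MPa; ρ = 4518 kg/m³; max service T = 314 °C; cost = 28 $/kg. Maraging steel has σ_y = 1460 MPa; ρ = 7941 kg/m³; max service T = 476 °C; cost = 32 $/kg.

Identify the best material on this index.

alloy steel

Screen on constraints: max service T ≥ 372 °C; cost ≤ 2.5 $/kg. Survivors: gray cast iron, alloy steel.
Per-candidate index values:
  alloy steel: M = 3.62×10⁻³
  gray cast iron: M = 1.67×10⁻³
Highest index: alloy steel.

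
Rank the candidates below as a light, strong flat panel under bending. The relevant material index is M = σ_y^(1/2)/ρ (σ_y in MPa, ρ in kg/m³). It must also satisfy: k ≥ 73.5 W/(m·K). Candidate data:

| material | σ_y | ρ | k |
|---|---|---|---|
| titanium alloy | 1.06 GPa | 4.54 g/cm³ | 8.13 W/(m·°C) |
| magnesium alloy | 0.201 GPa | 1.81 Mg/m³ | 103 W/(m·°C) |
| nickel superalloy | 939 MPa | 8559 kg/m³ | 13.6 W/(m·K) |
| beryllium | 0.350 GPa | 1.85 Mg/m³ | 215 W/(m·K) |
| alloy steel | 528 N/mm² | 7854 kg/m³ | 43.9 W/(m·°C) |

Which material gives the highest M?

beryllium

Screen on constraints: k ≥ 73.5 W/(m·K). Survivors: magnesium alloy, beryllium.
Putting every candidate on a common basis:
  magnesium alloy: σ_y = 201.0 MPa, ρ = 1810 kg/m³
  beryllium: σ_y = 350.0 MPa, ρ = 1850 kg/m³
  beryllium: M = 10.1×10⁻³
  magnesium alloy: M = 7.83×10⁻³
Beryllium has the largest M.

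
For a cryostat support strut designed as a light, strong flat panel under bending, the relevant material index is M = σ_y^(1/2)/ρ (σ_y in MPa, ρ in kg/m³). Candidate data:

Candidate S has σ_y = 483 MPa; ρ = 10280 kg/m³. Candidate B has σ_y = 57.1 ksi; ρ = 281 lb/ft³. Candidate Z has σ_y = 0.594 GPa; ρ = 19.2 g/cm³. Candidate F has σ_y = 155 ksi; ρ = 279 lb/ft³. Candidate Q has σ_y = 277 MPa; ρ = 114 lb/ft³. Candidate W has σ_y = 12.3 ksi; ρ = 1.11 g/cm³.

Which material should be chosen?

Putting every candidate on a common basis:
  candidate S: σ_y = 483.0 MPa, ρ = 10280 kg/m³
  candidate B: σ_y = 393.7 MPa, ρ = 4501 kg/m³
  candidate Z: σ_y = 594.0 MPa, ρ = 19200 kg/m³
  candidate F: σ_y = 1069 MPa, ρ = 4469 kg/m³
  candidate Q: σ_y = 277.0 MPa, ρ = 1826 kg/m³
  candidate W: σ_y = 84.81 MPa, ρ = 1110 kg/m³
  candidate Q: M = 9.11×10⁻³
  candidate W: M = 8.30×10⁻³
  candidate F: M = 7.31×10⁻³
  candidate B: M = 4.41×10⁻³
  candidate S: M = 2.14×10⁻³
  candidate Z: M = 1.27×10⁻³
Candidate Q ranks first.

candidate Q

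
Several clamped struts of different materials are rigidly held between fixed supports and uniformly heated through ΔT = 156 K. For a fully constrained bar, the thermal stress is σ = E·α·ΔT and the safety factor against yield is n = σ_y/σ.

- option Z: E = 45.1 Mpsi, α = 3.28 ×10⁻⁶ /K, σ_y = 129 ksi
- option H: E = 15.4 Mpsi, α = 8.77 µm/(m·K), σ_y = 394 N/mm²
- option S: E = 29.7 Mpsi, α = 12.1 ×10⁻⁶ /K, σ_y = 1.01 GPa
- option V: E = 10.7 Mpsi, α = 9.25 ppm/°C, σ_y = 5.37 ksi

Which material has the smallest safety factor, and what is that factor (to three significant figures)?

In consistent units (E in GPa, α in ×10⁻⁶/K, σ_y in MPa):
  option Z: E = 311.0, α = 3.28, σ_y = 889.4 → σ = 159 MPa, n = 5.59
  option H: E = 106.2, α = 8.77, σ_y = 394.0 → σ = 145 MPa, n = 2.71
  option S: E = 204.8, α = 12.1, σ_y = 1010 → σ = 387 MPa, n = 2.61
  option V: E = 73.77, α = 9.25, σ_y = 37.02 → σ = 106 MPa, n = 0.348
Smallest n: option V with n = 0.348.

option V, n = 0.348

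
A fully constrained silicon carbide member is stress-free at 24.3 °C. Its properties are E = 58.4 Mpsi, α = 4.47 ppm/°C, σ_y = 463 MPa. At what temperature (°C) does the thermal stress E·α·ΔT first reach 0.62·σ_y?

184 °C

E = 58.4 Mpsi = 402.7 GPa.
E·α·ΔT = 287.1 MPa ⇒ ΔT = 287.1 / (402.7×10³ × 4.47×10⁻⁶) = 159.5 K.
T = 24.3 + 159.5 = 183.8 °C.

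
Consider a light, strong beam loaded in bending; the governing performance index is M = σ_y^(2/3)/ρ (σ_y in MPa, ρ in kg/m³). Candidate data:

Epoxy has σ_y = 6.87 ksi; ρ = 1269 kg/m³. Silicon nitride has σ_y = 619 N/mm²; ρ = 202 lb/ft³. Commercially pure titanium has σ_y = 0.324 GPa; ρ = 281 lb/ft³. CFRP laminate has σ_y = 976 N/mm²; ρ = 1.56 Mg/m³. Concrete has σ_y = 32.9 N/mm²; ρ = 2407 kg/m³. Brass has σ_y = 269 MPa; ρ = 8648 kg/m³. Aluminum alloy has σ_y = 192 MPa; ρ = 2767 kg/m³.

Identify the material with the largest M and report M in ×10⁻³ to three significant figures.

In SI units:
  epoxy: σ_y = 47.37 MPa, ρ = 1269 kg/m³
  silicon nitride: σ_y = 619.0 MPa, ρ = 3236 kg/m³
  commercially pure titanium: σ_y = 324.0 MPa, ρ = 4501 kg/m³
  CFRP laminate: σ_y = 976.0 MPa, ρ = 1560 kg/m³
  concrete: σ_y = 32.90 MPa, ρ = 2407 kg/m³
  brass: σ_y = 269.0 MPa, ρ = 8648 kg/m³
  aluminum alloy: σ_y = 192.0 MPa, ρ = 2767 kg/m³
  CFRP laminate: M = 63.1×10⁻³
  silicon nitride: M = 22.4×10⁻³
  aluminum alloy: M = 12.0×10⁻³
  commercially pure titanium: M = 10.5×10⁻³
  epoxy: M = 10.3×10⁻³
  brass: M = 4.82×10⁻³
  concrete: M = 4.27×10⁻³
CFRP laminate has the largest M.

CFRP laminate, M = 63.1×10⁻³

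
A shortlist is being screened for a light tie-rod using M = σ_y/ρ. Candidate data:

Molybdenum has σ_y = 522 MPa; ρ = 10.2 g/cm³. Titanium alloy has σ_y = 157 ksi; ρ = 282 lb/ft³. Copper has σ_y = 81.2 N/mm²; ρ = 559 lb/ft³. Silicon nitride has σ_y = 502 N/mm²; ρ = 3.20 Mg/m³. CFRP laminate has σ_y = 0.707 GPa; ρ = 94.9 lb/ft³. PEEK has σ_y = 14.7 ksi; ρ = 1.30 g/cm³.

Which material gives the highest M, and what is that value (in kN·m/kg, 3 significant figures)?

CFRP laminate, M = 465 kN·m/kg

Convert each candidate to consistent units, then evaluate M:
  molybdenum: σ_y = 522.0 MPa, ρ = 10200 kg/m³
  titanium alloy: σ_y = 1082 MPa, ρ = 4517 kg/m³
  copper: σ_y = 81.20 MPa, ρ = 8954 kg/m³
  silicon nitride: σ_y = 502.0 MPa, ρ = 3200 kg/m³
  CFRP laminate: σ_y = 707.0 MPa, ρ = 1520 kg/m³
  PEEK: σ_y = 101.4 MPa, ρ = 1300 kg/m³
  CFRP laminate: M = 465 kN·m/kg
  titanium alloy: M = 240 kN·m/kg
  silicon nitride: M = 157 kN·m/kg
  PEEK: M = 78.0 kN·m/kg
  molybdenum: M = 51.2 kN·m/kg
  copper: M = 9.07 kN·m/kg
Highest index: CFRP laminate.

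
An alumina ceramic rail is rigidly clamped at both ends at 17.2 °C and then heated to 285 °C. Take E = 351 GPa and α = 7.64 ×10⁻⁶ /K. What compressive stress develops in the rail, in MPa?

718 MPa

ΔT = 267.8 K. Constrained thermal stress σ = E·α·ΔT = 351.0×10³ MPa × 7.64×10⁻⁶ × 267.8 = 718 MPa (compressive).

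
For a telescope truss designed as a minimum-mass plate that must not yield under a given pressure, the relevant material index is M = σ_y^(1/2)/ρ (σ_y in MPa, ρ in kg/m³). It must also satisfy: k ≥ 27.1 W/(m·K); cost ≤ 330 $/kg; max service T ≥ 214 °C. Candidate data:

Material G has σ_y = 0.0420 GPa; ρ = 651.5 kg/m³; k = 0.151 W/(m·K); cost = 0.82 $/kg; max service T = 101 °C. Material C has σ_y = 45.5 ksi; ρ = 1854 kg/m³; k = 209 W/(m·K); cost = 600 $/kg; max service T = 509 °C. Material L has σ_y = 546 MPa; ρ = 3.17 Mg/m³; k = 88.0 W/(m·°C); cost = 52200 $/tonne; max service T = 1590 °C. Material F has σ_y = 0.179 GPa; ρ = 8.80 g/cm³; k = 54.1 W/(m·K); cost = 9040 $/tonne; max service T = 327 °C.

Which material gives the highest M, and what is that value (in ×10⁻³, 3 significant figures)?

Screen on constraints: k ≥ 27.1 W/(m·K); cost ≤ 330 $/kg; max service T ≥ 214 °C. Survivors: material L, material F.
Convert each candidate to consistent units, then evaluate M:
  material L: σ_y = 546.0 MPa, ρ = 3170 kg/m³
  material F: σ_y = 179.0 MPa, ρ = 8800 kg/m³
  material L: M = 7.37×10⁻³
  material F: M = 1.52×10⁻³
Material L has the largest M.

material L, M = 7.37×10⁻³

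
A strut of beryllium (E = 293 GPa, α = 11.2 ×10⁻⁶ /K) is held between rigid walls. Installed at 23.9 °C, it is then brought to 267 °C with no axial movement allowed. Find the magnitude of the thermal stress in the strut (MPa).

ΔT = 243.1 K. Constrained thermal stress σ = E·α·ΔT = 293.0×10³ MPa × 11.2×10⁻⁶ × 243.1 = 798 MPa (compressive).

798 MPa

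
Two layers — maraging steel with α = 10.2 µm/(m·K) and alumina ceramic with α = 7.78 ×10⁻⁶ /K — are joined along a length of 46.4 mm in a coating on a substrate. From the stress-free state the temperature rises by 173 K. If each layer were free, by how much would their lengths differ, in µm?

Δα = |10.2 − 7.78|×10⁻⁶/K = 2.42×10⁻⁶/K.
ΔL_mismatch = Δα·L·ΔT = 2.42×10⁻⁶ × 46.4 mm × 173.0 K = 19.4 µm.

19.4 µm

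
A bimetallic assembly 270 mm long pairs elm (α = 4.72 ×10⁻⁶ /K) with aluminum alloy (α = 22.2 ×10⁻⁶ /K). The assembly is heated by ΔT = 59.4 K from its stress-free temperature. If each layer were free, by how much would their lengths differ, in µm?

Δα = |4.72 − 22.2|×10⁻⁶/K = 17.5×10⁻⁶/K.
ΔL_mismatch = Δα·L·ΔT = 17.5×10⁻⁶ × 270.0 mm × 59.4 K = 280 µm.

280 µm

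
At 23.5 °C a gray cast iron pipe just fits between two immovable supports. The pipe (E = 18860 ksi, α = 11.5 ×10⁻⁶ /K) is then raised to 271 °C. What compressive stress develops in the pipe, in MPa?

E = 18860 ksi = 130.0 GPa.
ΔT = 247.5 K. Constrained thermal stress σ = E·α·ΔT = 130.0×10³ MPa × 11.5×10⁻⁶ × 247.5 = 370 MPa (compressive).

370 MPa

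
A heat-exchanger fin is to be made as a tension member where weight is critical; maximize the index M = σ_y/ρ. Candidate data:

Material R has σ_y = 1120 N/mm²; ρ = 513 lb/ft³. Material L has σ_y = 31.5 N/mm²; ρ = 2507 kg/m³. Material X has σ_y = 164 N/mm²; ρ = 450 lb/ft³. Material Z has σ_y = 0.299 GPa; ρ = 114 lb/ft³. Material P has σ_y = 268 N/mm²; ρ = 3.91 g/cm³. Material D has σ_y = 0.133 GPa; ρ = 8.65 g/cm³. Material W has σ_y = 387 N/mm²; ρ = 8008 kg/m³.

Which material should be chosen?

Convert each candidate to consistent units, then evaluate M:
  material R: σ_y = 1120 MPa, ρ = 8217 kg/m³
  material L: σ_y = 31.50 MPa, ρ = 2507 kg/m³
  material X: σ_y = 164.0 MPa, ρ = 7208 kg/m³
  material Z: σ_y = 299.0 MPa, ρ = 1826 kg/m³
  material P: σ_y = 268.0 MPa, ρ = 3910 kg/m³
  material D: σ_y = 133.0 MPa, ρ = 8650 kg/m³
  material W: σ_y = 387.0 MPa, ρ = 8008 kg/m³
  material Z: M = 164 kN·m/kg
  material R: M = 136 kN·m/kg
  material P: M = 68.5 kN·m/kg
  material W: M = 48.3 kN·m/kg
  material X: M = 22.8 kN·m/kg
  material D: M = 15.4 kN·m/kg
  material L: M = 12.6 kN·m/kg
Material Z has the largest M.

material Z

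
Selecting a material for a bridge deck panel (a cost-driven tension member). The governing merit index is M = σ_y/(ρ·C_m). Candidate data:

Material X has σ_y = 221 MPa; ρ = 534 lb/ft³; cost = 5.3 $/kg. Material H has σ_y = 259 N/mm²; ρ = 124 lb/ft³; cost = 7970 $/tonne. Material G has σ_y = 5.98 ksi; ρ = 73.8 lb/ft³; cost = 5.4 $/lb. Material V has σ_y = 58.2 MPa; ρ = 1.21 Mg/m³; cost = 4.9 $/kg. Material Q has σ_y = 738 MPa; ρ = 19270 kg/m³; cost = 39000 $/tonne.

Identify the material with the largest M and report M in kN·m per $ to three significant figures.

Putting every candidate on a common basis:
  material X: σ_y = 221.0 MPa, ρ = 8554 kg/m³, cost = 5.300 $/kg
  material H: σ_y = 259.0 MPa, ρ = 1986 kg/m³, cost = 7.970 $/kg
  material G: σ_y = 41.23 MPa, ρ = 1182 kg/m³, cost = 11.90 $/kg
  material V: σ_y = 58.20 MPa, ρ = 1210 kg/m³, cost = 4.900 $/kg
  material Q: σ_y = 738.0 MPa, ρ = 19270 kg/m³, cost = 39.00 $/kg
  material H: M = 16.4 kN·m per $
  material V: M = 9.82 kN·m per $
  material X: M = 4.87 kN·m per $
  material G: M = 2.93 kN·m per $
  material Q: M = 0.982 kN·m per $
Highest index: material H.

material H, M = 16.4 kN·m per $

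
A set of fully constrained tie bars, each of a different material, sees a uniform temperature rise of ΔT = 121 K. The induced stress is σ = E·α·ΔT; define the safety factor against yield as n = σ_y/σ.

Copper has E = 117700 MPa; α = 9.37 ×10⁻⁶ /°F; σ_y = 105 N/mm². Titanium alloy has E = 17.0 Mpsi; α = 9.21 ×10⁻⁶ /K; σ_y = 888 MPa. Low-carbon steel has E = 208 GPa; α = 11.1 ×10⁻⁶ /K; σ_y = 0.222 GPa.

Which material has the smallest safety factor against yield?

Per material, after unit conversion:
  copper: E = 117.7, α = 16.9, σ_y = 105.0 → σ = 240 MPa, n = 0.437
  titanium alloy: E = 117.2, α = 9.21, σ_y = 888.0 → σ = 131 MPa, n = 6.80
  low-carbon steel: E = 208.0, α = 11.1, σ_y = 222.0 → σ = 279 MPa, n = 0.795
Smallest n: copper with n = 0.437.

copper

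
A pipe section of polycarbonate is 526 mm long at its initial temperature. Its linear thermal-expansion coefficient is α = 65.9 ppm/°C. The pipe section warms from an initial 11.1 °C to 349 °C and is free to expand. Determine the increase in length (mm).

ΔT = 349 − 11.1 = 337.9 K.
ΔL = α·L₀·ΔT = 65.9×10⁻⁶ × 526 mm × 337.9 K = 11.7 mm.

11.7 mm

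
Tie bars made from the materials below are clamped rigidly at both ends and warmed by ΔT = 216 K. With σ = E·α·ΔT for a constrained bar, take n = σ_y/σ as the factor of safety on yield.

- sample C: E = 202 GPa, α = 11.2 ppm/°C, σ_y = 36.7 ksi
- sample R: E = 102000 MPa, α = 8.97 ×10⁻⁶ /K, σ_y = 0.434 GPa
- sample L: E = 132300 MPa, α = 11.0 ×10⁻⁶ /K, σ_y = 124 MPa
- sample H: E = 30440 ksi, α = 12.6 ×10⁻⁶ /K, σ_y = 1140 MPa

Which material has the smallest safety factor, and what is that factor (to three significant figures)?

sample L, n = 0.394

With everything in SI (GPa, ×10⁻⁶/K, MPa):
  sample C: E = 202.0, α = 11.2, σ_y = 253.0 → σ = 489 MPa, n = 0.518
  sample R: E = 102.0, α = 8.97, σ_y = 434.0 → σ = 198 MPa, n = 2.20
  sample L: E = 132.3, α = 11.0, σ_y = 124.0 → σ = 314 MPa, n = 0.394
  sample H: E = 209.9, α = 12.6, σ_y = 1140 → σ = 571 MPa, n = 2.00
Sample L has the lowest safety factor, n = 0.394.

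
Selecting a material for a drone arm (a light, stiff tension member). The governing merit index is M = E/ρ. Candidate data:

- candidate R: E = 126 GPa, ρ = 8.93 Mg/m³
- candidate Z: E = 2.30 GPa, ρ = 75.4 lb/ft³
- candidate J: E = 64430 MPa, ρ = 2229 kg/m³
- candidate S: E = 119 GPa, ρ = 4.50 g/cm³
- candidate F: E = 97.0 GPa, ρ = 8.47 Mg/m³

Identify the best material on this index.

candidate J

Normalizing units and computing the index:
  candidate R: E = 126.0 GPa, ρ = 8930 kg/m³
  candidate Z: E = 2.300 GPa, ρ = 1208 kg/m³
  candidate J: E = 64.43 GPa, ρ = 2229 kg/m³
  candidate S: E = 119.0 GPa, ρ = 4500 kg/m³
  candidate F: E = 97.00 GPa, ρ = 8470 kg/m³
  candidate J: M = 28.9 MN·m/kg
  candidate S: M = 26.4 MN·m/kg
  candidate R: M = 14.1 MN·m/kg
  candidate F: M = 11.5 MN·m/kg
  candidate Z: M = 1.90 MN·m/kg
Candidate J ranks first.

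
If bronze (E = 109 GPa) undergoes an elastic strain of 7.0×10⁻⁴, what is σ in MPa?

σ = E·ε = 109000 MPa × 7.0×10⁻⁴ = 76.3 MPa.

76.3 MPa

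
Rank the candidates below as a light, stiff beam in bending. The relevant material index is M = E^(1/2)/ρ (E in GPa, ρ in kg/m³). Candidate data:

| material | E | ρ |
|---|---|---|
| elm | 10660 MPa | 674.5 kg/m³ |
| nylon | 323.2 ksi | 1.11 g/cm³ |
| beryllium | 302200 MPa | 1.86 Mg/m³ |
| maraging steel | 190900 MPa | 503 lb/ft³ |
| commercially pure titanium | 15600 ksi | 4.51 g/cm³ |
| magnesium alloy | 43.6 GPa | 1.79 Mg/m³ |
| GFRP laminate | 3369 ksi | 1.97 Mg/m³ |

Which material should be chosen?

Convert each candidate to consistent units, then evaluate M:
  elm: E = 10.66 GPa, ρ = 674.5 kg/m³
  nylon: E = 2.228 GPa, ρ = 1110 kg/m³
  beryllium: E = 302.2 GPa, ρ = 1860 kg/m³
  maraging steel: E = 190.9 GPa, ρ = 8057 kg/m³
  commercially pure titanium: E = 107.6 GPa, ρ = 4510 kg/m³
  magnesium alloy: E = 43.60 GPa, ρ = 1790 kg/m³
  GFRP laminate: E = 23.23 GPa, ρ = 1970 kg/m³
  beryllium: M = 9.35×10⁻³
  elm: M = 4.84×10⁻³
  magnesium alloy: M = 3.69×10⁻³
  GFRP laminate: M = 2.45×10⁻³
  commercially pure titanium: M = 2.30×10⁻³
  maraging steel: M = 1.71×10⁻³
  nylon: M = 1.34×10⁻³
Beryllium has the largest M.

beryllium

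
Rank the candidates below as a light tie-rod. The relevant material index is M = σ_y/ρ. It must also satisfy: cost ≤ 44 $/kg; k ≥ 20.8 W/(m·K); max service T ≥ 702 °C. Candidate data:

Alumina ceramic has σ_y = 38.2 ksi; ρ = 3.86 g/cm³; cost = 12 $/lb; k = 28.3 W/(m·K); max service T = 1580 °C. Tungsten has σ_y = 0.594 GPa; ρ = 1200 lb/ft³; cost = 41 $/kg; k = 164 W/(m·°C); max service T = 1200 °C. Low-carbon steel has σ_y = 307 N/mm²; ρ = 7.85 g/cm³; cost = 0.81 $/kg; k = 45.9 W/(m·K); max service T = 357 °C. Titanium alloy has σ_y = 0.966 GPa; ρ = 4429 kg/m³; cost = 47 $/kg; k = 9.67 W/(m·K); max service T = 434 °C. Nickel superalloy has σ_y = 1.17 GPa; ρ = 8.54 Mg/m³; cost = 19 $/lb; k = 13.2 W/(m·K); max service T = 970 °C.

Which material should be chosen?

Screen on constraints: cost ≤ 44 $/kg; k ≥ 20.8 W/(m·K); max service T ≥ 702 °C. Survivors: alumina ceramic, tungsten.
In SI units:
  alumina ceramic: σ_y = 263.4 MPa, ρ = 3860 kg/m³
  tungsten: σ_y = 594.0 MPa, ρ = 19220 kg/m³
  alumina ceramic: M = 68.2 kN·m/kg
  tungsten: M = 30.9 kN·m/kg
The maximum is for alumina ceramic.

alumina ceramic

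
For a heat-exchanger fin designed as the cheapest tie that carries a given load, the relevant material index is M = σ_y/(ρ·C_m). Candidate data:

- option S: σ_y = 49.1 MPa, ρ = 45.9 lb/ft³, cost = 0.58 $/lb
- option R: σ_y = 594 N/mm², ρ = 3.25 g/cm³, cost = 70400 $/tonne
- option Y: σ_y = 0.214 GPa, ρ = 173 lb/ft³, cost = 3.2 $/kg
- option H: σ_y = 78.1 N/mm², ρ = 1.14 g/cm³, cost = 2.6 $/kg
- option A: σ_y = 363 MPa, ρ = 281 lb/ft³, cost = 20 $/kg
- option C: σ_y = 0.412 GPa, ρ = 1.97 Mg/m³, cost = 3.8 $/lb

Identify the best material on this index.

option S

Putting every candidate on a common basis:
  option S: σ_y = 49.10 MPa, ρ = 735.2 kg/m³, cost = 1.279 $/kg
  option R: σ_y = 594.0 MPa, ρ = 3250 kg/m³, cost = 70.40 $/kg
  option Y: σ_y = 214.0 MPa, ρ = 2771 kg/m³, cost = 3.200 $/kg
  option H: σ_y = 78.10 MPa, ρ = 1140 kg/m³, cost = 2.600 $/kg
  option A: σ_y = 363.0 MPa, ρ = 4501 kg/m³, cost = 20.00 $/kg
  option C: σ_y = 412.0 MPa, ρ = 1970 kg/m³, cost = 8.377 $/kg
  option S: M = 52.2 kN·m per $
  option H: M = 26.3 kN·m per $
  option C: M = 25.0 kN·m per $
  option Y: M = 24.1 kN·m per $
  option A: M = 4.03 kN·m per $
  option R: M = 2.60 kN·m per $
The maximum is for option S.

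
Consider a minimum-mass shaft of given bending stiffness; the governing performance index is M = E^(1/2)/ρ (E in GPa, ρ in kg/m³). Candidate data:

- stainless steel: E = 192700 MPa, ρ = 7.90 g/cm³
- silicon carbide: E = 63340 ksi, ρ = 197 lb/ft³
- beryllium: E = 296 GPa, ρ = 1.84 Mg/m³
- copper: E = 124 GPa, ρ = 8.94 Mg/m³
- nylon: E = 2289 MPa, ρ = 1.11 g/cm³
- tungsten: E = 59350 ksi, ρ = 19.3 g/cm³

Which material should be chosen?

beryllium

Putting every candidate on a common basis:
  stainless steel: E = 192.7 GPa, ρ = 7900 kg/m³
  silicon carbide: E = 436.7 GPa, ρ = 3156 kg/m³
  beryllium: E = 296.0 GPa, ρ = 1840 kg/m³
  copper: E = 124.0 GPa, ρ = 8940 kg/m³
  nylon: E = 2.289 GPa, ρ = 1110 kg/m³
  tungsten: E = 409.2 GPa, ρ = 19300 kg/m³
  beryllium: M = 9.35×10⁻³
  silicon carbide: M = 6.62×10⁻³
  stainless steel: M = 1.76×10⁻³
  nylon: M = 1.36×10⁻³
  copper: M = 1.25×10⁻³
  tungsten: M = 1.05×10⁻³
The maximum is for beryllium.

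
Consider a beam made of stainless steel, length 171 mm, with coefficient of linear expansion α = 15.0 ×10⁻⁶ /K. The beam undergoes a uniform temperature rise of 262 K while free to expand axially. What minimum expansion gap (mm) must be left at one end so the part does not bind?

ΔL = α·L₀·ΔT = 15.0×10⁻⁶ × 171 mm × 262.0 K = 0.672 mm.

0.672 mm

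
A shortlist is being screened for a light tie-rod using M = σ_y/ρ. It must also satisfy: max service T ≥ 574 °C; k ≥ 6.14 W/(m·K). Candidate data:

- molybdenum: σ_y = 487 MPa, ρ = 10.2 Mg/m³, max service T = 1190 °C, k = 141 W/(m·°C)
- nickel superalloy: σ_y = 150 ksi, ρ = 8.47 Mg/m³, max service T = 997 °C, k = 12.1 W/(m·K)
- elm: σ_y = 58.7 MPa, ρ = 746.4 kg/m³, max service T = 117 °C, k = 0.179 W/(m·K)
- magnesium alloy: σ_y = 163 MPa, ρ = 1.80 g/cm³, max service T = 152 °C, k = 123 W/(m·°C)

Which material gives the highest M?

Screen on constraints: max service T ≥ 574 °C; k ≥ 6.14 W/(m·K). Survivors: molybdenum, nickel superalloy.
Convert each candidate to consistent units, then evaluate M:
  molybdenum: σ_y = 487.0 MPa, ρ = 10200 kg/m³
  nickel superalloy: σ_y = 1034 MPa, ρ = 8470 kg/m³
  nickel superalloy: M = 122 kN·m/kg
  molybdenum: M = 47.7 kN·m/kg
Highest index: nickel superalloy.

nickel superalloy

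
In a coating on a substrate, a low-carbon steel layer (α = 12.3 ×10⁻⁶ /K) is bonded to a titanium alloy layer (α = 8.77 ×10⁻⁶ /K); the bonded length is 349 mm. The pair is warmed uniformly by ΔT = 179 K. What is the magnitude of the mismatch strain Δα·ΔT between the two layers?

6.32×10⁻⁴

Δα = |12.3 − 8.77|×10⁻⁶/K = 3.53×10⁻⁶/K.
Mismatch strain = Δα·ΔT = 3.53×10⁻⁶ × 179.0 = 6.32×10⁻⁴.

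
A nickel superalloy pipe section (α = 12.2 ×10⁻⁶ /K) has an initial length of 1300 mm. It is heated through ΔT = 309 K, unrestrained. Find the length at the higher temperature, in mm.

ΔL = α·L₀·ΔT = 12.2×10⁻⁶ × 1300 mm × 309.0 K = 4.90 mm.
L = L₀ + ΔL = 1300 + 4.90 = 1304.9 mm.

1304.9 mm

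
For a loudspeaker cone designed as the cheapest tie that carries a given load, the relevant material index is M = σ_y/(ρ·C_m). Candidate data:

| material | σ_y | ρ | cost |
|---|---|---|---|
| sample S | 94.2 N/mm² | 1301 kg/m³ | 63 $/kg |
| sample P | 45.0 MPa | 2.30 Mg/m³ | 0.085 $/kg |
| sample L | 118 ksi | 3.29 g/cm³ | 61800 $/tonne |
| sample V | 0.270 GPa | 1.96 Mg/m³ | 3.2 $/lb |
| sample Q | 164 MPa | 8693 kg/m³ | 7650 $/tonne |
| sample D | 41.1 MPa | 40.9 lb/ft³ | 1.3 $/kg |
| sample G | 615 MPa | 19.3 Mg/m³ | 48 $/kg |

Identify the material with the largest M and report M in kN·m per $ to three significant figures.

Putting every candidate on a common basis:
  sample S: σ_y = 94.20 MPa, ρ = 1301 kg/m³, cost = 63.00 $/kg
  sample P: σ_y = 45.00 MPa, ρ = 2300 kg/m³, cost = 0.08500 $/kg
  sample L: σ_y = 813.6 MPa, ρ = 3290 kg/m³, cost = 61.80 $/kg
  sample V: σ_y = 270.0 MPa, ρ = 1960 kg/m³, cost = 7.055 $/kg
  sample Q: σ_y = 164.0 MPa, ρ = 8693 kg/m³, cost = 7.650 $/kg
  sample D: σ_y = 41.10 MPa, ρ = 655.2 kg/m³, cost = 1.300 $/kg
  sample G: σ_y = 615.0 MPa, ρ = 19300 kg/m³, cost = 48.00 $/kg
  sample P: M = 230 kN·m per $
  sample D: M = 48.3 kN·m per $
  sample V: M = 19.5 kN·m per $
  sample L: M = 4.00 kN·m per $
  sample Q: M = 2.47 kN·m per $
  sample S: M = 1.15 kN·m per $
  sample G: M = 0.664 kN·m per $
Sample P has the largest M.

sample P, M = 230 kN·m per $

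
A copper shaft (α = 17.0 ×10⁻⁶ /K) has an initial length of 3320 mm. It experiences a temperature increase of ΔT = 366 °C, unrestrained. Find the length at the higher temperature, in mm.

3340.7 mm

ΔL = α·L₀·ΔT = 17.0×10⁻⁶ × 3320 mm × 366.0 K = 20.7 mm.
L = L₀ + ΔL = 3320 + 20.7 = 3340.7 mm.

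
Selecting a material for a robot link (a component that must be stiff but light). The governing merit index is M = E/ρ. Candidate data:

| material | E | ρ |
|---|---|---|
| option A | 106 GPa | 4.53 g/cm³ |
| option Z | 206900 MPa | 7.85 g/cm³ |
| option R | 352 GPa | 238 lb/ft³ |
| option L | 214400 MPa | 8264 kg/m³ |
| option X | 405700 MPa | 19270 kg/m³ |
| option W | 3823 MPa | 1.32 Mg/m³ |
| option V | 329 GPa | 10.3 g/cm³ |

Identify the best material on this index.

In SI units:
  option A: E = 106.0 GPa, ρ = 4530 kg/m³
  option Z: E = 206.9 GPa, ρ = 7850 kg/m³
  option R: E = 352.0 GPa, ρ = 3812 kg/m³
  option L: E = 214.4 GPa, ρ = 8264 kg/m³
  option X: E = 405.7 GPa, ρ = 19270 kg/m³
  option W: E = 3.823 GPa, ρ = 1320 kg/m³
  option V: E = 329.0 GPa, ρ = 10300 kg/m³
  option R: M = 92.3 MN·m/kg
  option V: M = 31.9 MN·m/kg
  option Z: M = 26.4 MN·m/kg
  option L: M = 25.9 MN·m/kg
  option A: M = 23.4 MN·m/kg
  option X: M = 21.1 MN·m/kg
  option W: M = 2.90 MN·m/kg
Option R has the largest M.

option R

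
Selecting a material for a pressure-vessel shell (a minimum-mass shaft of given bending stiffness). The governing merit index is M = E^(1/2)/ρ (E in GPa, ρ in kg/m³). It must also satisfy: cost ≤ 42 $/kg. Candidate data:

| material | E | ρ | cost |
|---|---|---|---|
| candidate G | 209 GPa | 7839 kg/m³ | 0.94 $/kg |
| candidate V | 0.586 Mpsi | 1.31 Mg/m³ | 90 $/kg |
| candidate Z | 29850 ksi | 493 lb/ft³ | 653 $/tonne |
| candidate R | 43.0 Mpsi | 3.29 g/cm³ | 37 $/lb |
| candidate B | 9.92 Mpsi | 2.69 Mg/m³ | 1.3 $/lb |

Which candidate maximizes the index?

candidate B

Screen on constraints: cost ≤ 42 $/kg. Survivors: candidate G, candidate Z, candidate B.
Normalizing units and computing the index:
  candidate G: E = 209.0 GPa, ρ = 7839 kg/m³
  candidate Z: E = 205.8 GPa, ρ = 7897 kg/m³
  candidate B: E = 68.40 GPa, ρ = 2690 kg/m³
  candidate B: M = 3.07×10⁻³
  candidate G: M = 1.84×10⁻³
  candidate Z: M = 1.82×10⁻³
The maximum is for candidate B.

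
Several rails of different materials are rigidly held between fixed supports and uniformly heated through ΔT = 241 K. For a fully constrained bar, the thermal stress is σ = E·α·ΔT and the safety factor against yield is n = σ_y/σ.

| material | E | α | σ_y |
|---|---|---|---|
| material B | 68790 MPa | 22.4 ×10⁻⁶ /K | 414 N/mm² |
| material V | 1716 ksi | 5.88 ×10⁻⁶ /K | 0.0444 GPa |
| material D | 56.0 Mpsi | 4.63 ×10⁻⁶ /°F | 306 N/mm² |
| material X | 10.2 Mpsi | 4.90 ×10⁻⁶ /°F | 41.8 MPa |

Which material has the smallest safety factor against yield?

material X

In consistent units (E in GPa, α in ×10⁻⁶/K, σ_y in MPa):
  material B: E = 68.79, α = 22.4, σ_y = 414.0 → σ = 371 MPa, n = 1.11
  material V: E = 11.83, α = 5.88, σ_y = 44.40 → σ = 16.8 MPa, n = 2.65
  material D: E = 386.1, α = 8.33, σ_y = 306.0 → σ = 775 MPa, n = 0.395
  material X: E = 70.33, α = 8.82, σ_y = 41.80 → σ = 149 MPa, n = 0.280
Material X has the lowest safety factor, n = 0.280.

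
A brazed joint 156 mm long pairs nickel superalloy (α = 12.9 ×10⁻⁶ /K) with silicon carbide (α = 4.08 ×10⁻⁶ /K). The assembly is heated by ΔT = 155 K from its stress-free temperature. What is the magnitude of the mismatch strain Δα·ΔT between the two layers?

Δα = |12.9 − 4.08|×10⁻⁶/K = 8.82×10⁻⁶/K.
Mismatch strain = Δα·ΔT = 8.82×10⁻⁶ × 155.0 = 1.37×10⁻³.

1.37×10⁻³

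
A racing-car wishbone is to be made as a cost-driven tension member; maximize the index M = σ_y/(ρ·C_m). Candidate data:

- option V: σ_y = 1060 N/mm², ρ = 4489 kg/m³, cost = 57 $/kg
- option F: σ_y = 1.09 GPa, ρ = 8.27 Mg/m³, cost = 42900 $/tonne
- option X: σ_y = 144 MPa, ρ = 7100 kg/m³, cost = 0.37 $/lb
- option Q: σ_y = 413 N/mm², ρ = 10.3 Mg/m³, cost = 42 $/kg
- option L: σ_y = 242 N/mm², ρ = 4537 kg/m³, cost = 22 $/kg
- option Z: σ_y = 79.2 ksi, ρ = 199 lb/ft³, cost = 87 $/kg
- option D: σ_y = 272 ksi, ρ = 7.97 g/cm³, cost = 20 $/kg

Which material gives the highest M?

option X

In SI units:
  option V: σ_y = 1060 MPa, ρ = 4489 kg/m³, cost = 57.00 $/kg
  option F: σ_y = 1090 MPa, ρ = 8270 kg/m³, cost = 42.90 $/kg
  option X: σ_y = 144.0 MPa, ρ = 7100 kg/m³, cost = 0.8157 $/kg
  option Q: σ_y = 413.0 MPa, ρ = 10300 kg/m³, cost = 42.00 $/kg
  option L: σ_y = 242.0 MPa, ρ = 4537 kg/m³, cost = 22.00 $/kg
  option Z: σ_y = 546.1 MPa, ρ = 3188 kg/m³, cost = 87.00 $/kg
  option D: σ_y = 1875 MPa, ρ = 7970 kg/m³, cost = 20.00 $/kg
  option X: M = 24.9 kN·m per $
  option D: M = 11.8 kN·m per $
  option V: M = 4.14 kN·m per $
  option F: M = 3.07 kN·m per $
  option L: M = 2.42 kN·m per $
  option Z: M = 1.97 kN·m per $
  option Q: M = 0.955 kN·m per $
The maximum is for option X.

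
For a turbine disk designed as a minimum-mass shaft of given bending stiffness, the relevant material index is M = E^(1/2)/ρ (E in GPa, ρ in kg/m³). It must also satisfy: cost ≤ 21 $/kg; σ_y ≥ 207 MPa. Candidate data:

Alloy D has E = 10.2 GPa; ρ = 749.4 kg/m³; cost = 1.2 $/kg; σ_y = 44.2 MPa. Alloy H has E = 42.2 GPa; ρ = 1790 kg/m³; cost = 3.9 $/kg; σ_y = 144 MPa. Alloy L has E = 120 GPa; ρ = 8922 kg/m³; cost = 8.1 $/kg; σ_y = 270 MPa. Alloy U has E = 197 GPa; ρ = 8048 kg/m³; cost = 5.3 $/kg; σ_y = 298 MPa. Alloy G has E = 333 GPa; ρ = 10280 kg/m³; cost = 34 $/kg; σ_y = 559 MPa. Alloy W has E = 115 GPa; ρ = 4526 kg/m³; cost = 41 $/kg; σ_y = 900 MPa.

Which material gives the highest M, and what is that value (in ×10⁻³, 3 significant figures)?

Screen on constraints: cost ≤ 21 $/kg; σ_y ≥ 207 MPa. Survivors: alloy L, alloy U.
Per-candidate index values:
  alloy U: M = 1.74×10⁻³
  alloy L: M = 1.23×10⁻³
Alloy U ranks first.

alloy U, M = 1.74×10⁻³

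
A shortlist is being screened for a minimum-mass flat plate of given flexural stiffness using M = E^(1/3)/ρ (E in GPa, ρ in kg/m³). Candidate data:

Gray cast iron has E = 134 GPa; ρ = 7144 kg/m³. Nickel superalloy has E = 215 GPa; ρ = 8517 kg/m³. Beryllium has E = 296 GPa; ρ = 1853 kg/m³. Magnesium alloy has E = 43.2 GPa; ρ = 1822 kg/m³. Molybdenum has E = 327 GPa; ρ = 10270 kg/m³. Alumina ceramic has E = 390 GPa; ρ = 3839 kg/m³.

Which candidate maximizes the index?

beryllium

Evaluate M for each candidate:
  beryllium: M = 3.60×10⁻³
  magnesium alloy: M = 1.93×10⁻³
  alumina ceramic: M = 1.90×10⁻³
  gray cast iron: M = 0.716×10⁻³
  nickel superalloy: M = 0.703×10⁻³
  molybdenum: M = 0.671×10⁻³
Beryllium has the largest M.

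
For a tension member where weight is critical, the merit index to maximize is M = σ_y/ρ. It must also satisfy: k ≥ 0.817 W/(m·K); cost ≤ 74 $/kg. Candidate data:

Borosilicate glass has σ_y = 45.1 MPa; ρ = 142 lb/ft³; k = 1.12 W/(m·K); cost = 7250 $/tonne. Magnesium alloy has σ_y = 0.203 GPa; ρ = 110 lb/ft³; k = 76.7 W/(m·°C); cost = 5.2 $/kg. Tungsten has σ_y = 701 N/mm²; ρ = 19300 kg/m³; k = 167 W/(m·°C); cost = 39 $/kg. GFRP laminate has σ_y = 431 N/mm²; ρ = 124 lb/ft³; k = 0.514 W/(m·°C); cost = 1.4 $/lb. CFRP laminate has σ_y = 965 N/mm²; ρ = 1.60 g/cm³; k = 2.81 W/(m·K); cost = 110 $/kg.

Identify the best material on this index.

Screen on constraints: k ≥ 0.817 W/(m·K); cost ≤ 74 $/kg. Survivors: borosilicate glass, magnesium alloy, tungsten.
After converting to SI:
  borosilicate glass: σ_y = 45.10 MPa, ρ = 2275 kg/m³
  magnesium alloy: σ_y = 203.0 MPa, ρ = 1762 kg/m³
  tungsten: σ_y = 701.0 MPa, ρ = 19300 kg/m³
  magnesium alloy: M = 115 kN·m/kg
  tungsten: M = 36.3 kN·m/kg
  borosilicate glass: M = 19.8 kN·m/kg
Highest index: magnesium alloy.

magnesium alloy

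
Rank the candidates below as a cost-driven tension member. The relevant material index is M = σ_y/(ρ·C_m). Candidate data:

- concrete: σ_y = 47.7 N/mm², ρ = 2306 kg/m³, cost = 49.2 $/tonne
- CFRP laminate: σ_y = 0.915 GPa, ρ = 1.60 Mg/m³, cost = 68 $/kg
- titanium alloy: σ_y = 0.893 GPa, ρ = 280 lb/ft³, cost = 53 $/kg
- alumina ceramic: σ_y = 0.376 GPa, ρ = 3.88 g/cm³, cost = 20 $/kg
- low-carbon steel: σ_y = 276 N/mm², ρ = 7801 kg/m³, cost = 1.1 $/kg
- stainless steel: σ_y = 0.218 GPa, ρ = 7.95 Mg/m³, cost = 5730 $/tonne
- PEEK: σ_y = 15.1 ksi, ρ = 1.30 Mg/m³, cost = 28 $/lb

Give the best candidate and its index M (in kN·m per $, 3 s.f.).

After converting to SI:
  concrete: σ_y = 47.70 MPa, ρ = 2306 kg/m³, cost = 0.04920 $/kg
  CFRP laminate: σ_y = 915.0 MPa, ρ = 1600 kg/m³, cost = 68.00 $/kg
  titanium alloy: σ_y = 893.0 MPa, ρ = 4485 kg/m³, cost = 53.00 $/kg
  alumina ceramic: σ_y = 376.0 MPa, ρ = 3880 kg/m³, cost = 20.00 $/kg
  low-carbon steel: σ_y = 276.0 MPa, ρ = 7801 kg/m³, cost = 1.100 $/kg
  stainless steel: σ_y = 218.0 MPa, ρ = 7950 kg/m³, cost = 5.730 $/kg
  PEEK: σ_y = 104.1 MPa, ρ = 1300 kg/m³, cost = 61.73 $/kg
  concrete: M = 420 kN·m per $
  low-carbon steel: M = 32.2 kN·m per $
  CFRP laminate: M = 8.41 kN·m per $
  alumina ceramic: M = 4.85 kN·m per $
  stainless steel: M = 4.79 kN·m per $
  titanium alloy: M = 3.76 kN·m per $
  PEEK: M = 1.30 kN·m per $
The maximum is for concrete.

concrete, M = 420 kN·m per $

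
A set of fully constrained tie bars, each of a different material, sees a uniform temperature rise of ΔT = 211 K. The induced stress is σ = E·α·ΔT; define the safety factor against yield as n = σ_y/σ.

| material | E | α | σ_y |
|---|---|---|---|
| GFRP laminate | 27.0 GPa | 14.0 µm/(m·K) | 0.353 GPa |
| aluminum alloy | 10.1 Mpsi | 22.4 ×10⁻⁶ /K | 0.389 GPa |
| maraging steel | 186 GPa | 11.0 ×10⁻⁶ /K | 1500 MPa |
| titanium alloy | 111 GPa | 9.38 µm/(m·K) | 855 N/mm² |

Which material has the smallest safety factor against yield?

Converting E to GPa, α to ×10⁻⁶/K, σ_y to MPa, then σ and n for each:
  GFRP laminate: E = 27.00, α = 14.0, σ_y = 353.0 → σ = 79.8 MPa, n = 4.43
  aluminum alloy: E = 69.64, α = 22.4, σ_y = 389.0 → σ = 329 MPa, n = 1.18
  maraging steel: E = 186.0, α = 11.0, σ_y = 1500 → σ = 432 MPa, n = 3.47
  titanium alloy: E = 111.0, α = 9.38, σ_y = 855.0 → σ = 220 MPa, n = 3.89
The minimum is aluminum alloy at n = 1.18.

aluminum alloy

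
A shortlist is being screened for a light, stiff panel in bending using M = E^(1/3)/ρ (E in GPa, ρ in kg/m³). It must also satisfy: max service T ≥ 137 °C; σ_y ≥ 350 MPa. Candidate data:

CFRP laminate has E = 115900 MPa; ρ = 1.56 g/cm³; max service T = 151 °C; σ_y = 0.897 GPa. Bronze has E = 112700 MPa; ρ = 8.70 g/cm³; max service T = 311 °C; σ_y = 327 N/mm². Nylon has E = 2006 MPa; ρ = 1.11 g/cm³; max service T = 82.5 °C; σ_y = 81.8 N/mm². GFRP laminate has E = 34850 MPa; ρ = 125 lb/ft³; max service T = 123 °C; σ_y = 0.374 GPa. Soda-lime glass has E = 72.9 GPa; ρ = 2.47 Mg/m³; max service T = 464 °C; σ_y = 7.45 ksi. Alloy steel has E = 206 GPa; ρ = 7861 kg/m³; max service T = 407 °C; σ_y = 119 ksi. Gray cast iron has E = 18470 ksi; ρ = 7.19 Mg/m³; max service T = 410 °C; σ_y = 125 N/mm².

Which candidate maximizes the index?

Screen on constraints: max service T ≥ 137 °C; σ_y ≥ 350 MPa. Survivors: CFRP laminate, alloy steel.
Convert each candidate to consistent units, then evaluate M:
  CFRP laminate: E = 115.9 GPa, ρ = 1560 kg/m³
  alloy steel: E = 206.0 GPa, ρ = 7861 kg/m³
  CFRP laminate: M = 3.13×10⁻³
  alloy steel: M = 0.751×10⁻³
CFRP laminate has the largest M.

CFRP laminate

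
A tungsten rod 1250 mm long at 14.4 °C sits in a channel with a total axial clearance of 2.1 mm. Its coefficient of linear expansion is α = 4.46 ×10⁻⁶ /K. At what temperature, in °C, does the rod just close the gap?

α·L₀·ΔT = 2.1 mm ⇒ ΔT = 2.1 / (4.46×10⁻⁶ × 1250.0) = 376.7 K.
T = 14.4 + 376.7 = 391.1 °C.

391 °C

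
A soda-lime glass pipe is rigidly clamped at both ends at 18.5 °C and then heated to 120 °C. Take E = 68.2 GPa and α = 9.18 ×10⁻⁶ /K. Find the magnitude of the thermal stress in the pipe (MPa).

63.5 MPa

ΔT = 101.5 K. Constrained thermal stress σ = E·α·ΔT = 68.20×10³ MPa × 9.18×10⁻⁶ × 101.5 = 63.5 MPa (compressive).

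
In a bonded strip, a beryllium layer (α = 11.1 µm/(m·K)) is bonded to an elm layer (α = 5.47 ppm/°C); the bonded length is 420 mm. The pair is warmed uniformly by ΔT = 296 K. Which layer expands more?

α(beryllium) = 11.1×10⁻⁶/K vs α(elm) = 5.47×10⁻⁶/K.
Higher α expands more for the same ΔT: beryllium.

beryllium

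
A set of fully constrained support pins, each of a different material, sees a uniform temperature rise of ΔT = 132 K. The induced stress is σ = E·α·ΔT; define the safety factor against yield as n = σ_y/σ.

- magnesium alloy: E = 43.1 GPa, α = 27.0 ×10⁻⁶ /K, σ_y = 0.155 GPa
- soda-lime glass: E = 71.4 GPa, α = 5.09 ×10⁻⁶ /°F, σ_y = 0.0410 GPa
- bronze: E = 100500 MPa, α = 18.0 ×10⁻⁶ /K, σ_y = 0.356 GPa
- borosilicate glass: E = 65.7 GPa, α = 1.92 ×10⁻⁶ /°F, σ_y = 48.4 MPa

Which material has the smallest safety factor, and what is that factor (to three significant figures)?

soda-lime glass, n = 0.475

In consistent units (E in GPa, α in ×10⁻⁶/K, σ_y in MPa):
  magnesium alloy: E = 43.10, α = 27.0, σ_y = 155.0 → σ = 154 MPa, n = 1.01
  soda-lime glass: E = 71.40, α = 9.16, σ_y = 41.00 → σ = 86.4 MPa, n = 0.475
  bronze: E = 100.5, α = 18.0, σ_y = 356.0 → σ = 239 MPa, n = 1.49
  borosilicate glass: E = 65.70, α = 3.46, σ_y = 48.40 → σ = 30.0 MPa, n = 1.61
Smallest n: soda-lime glass with n = 0.475.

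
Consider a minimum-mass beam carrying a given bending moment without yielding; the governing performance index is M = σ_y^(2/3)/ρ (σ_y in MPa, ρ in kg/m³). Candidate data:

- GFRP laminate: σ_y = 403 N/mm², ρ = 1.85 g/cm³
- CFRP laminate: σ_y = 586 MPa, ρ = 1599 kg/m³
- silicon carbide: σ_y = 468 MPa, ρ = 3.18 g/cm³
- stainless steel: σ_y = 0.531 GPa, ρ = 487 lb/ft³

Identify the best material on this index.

CFRP laminate

In SI units:
  GFRP laminate: σ_y = 403.0 MPa, ρ = 1850 kg/m³
  CFRP laminate: σ_y = 586.0 MPa, ρ = 1599 kg/m³
  silicon carbide: σ_y = 468.0 MPa, ρ = 3180 kg/m³
  stainless steel: σ_y = 531.0 MPa, ρ = 7801 kg/m³
  CFRP laminate: M = 43.8×10⁻³
  GFRP laminate: M = 29.5×10⁻³
  silicon carbide: M = 19.0×10⁻³
  stainless steel: M = 8.41×10⁻³
CFRP laminate has the largest M.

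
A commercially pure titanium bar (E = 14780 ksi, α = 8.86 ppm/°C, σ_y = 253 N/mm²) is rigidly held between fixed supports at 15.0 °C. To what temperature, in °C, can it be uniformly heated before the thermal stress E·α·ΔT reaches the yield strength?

295 °C

E = 14780 ksi = 101.9 GPa.
σ_y = 253 N/mm² = 253.0 MPa.
E·α·ΔT = 253.0 MPa ⇒ ΔT = 253.0 / (101.9×10³ × 8.86×10⁻⁶) = 280.2 K.
T = 15.0 + 280.2 = 295.2 °C.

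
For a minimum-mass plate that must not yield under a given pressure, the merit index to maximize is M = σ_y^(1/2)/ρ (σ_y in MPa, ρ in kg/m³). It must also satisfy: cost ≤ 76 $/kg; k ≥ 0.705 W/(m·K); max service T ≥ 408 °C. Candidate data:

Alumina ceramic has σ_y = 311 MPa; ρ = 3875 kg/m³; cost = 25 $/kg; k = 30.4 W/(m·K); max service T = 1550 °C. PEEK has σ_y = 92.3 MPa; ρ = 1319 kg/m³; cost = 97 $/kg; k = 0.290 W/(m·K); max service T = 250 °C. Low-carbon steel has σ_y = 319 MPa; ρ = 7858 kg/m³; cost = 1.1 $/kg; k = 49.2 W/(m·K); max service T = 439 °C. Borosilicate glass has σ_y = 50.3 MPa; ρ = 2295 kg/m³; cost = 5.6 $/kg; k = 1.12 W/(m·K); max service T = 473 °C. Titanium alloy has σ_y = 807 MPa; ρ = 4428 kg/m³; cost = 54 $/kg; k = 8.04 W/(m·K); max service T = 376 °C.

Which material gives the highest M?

Screen on constraints: cost ≤ 76 $/kg; k ≥ 0.705 W/(m·K); max service T ≥ 408 °C. Survivors: alumina ceramic, low-carbon steel, borosilicate glass.
Evaluate M for each candidate:
  alumina ceramic: M = 4.55×10⁻³
  borosilicate glass: M = 3.09×10⁻³
  low-carbon steel: M = 2.27×10⁻³
Alumina ceramic ranks first.

alumina ceramic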